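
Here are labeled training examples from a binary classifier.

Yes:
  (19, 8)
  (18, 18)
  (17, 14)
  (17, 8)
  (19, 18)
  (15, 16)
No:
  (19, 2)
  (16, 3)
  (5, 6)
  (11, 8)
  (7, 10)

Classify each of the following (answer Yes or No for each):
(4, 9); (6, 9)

The classifier is using: sum ≥ 25.

No, No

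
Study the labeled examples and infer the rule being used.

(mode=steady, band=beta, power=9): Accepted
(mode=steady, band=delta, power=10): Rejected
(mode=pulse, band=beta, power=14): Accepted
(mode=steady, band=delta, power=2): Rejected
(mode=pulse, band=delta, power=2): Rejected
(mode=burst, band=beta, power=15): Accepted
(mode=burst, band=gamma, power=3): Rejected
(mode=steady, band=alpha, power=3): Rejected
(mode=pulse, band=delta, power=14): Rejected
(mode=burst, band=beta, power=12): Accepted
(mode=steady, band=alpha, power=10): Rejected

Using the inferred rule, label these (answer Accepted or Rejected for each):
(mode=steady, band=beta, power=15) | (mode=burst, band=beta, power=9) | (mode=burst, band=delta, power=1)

Accepted, Accepted, Rejected

All 'Accepted' examples share one property — band is beta — and every 'Rejected' example lacks it.
(mode=steady, band=beta, power=15): band is beta — checks out, so Accepted.
(mode=burst, band=beta, power=9): band is beta — checks out, so Accepted.
(mode=burst, band=delta, power=1): band is delta — doesn't qualify, so Rejected.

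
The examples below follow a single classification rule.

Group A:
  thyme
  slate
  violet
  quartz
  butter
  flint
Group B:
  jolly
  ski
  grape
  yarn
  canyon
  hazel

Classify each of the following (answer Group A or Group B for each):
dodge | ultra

One predicate separates the groups cleanly: contains 't'.
Group B: dodge, since no 't'.
Group A: ultra, since has 't'.

Group B, Group A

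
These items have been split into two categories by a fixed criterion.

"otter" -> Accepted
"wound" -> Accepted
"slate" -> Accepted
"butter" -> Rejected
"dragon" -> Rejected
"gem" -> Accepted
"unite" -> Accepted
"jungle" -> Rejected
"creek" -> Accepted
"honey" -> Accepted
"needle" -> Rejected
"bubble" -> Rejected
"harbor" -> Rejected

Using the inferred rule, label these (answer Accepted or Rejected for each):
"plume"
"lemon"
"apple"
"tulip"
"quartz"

The classifier is using: odd length.
Accepted: "plume", since length 5. Accepted: "lemon", since length 5. Accepted: "apple", since length 5. Accepted: "tulip", since length 5. Rejected: "quartz", since length 6.

Accepted, Accepted, Accepted, Accepted, Rejected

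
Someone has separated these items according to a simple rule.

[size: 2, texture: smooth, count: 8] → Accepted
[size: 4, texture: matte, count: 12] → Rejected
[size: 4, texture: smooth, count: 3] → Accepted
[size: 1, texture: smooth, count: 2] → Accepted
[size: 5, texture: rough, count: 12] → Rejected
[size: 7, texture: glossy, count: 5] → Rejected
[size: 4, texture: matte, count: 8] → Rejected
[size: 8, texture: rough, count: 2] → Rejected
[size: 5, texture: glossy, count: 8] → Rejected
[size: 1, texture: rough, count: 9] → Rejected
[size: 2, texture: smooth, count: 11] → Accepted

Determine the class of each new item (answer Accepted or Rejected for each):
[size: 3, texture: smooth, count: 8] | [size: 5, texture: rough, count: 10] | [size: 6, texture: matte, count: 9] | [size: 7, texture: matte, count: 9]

The simplest hypothesis consistent with all the labels is: texture is smooth.
[size: 3, texture: smooth, count: 8] — texture is smooth, hence Accepted. [size: 5, texture: rough, count: 10] — texture is rough, hence Rejected. [size: 6, texture: matte, count: 9] — texture is matte, hence Rejected. [size: 7, texture: matte, count: 9] — texture is matte, hence Rejected.

Accepted, Rejected, Rejected, Rejected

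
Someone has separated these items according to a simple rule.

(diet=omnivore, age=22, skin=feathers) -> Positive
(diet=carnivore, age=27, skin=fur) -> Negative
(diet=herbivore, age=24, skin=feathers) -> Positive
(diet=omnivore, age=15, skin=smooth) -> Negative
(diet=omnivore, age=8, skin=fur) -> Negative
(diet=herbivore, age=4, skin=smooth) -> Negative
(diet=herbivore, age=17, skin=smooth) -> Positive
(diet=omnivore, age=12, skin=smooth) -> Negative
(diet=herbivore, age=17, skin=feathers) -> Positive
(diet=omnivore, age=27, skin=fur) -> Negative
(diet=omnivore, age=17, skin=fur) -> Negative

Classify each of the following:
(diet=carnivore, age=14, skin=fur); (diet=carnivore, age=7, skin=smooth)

Negative, Negative

The classifier is using: skin is not fur AND age ≥ 17.
(diet=carnivore, age=14, skin=fur): Negative (skin is fur, age = 14). (diet=carnivore, age=7, skin=smooth): Negative (skin is smooth, age = 7).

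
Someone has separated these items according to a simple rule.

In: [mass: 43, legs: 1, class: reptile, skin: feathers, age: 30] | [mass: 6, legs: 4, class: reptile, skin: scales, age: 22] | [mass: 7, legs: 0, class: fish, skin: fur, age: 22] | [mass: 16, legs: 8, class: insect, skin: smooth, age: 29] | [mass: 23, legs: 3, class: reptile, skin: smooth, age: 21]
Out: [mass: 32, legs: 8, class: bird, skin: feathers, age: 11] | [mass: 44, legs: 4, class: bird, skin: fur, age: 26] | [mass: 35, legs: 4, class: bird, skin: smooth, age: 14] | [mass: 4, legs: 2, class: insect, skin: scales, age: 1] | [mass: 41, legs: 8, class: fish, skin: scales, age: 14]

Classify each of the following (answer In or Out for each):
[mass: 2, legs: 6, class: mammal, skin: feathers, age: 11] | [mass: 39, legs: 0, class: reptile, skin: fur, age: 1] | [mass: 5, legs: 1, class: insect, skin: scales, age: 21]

Out, Out, In

'In' ⟺ mass ≤ 43 AND age ≥ 21.
[mass: 2, legs: 6, class: mammal, skin: feathers, age: 11]: mass = 2, age = 11, does not fit → Out.
[mass: 39, legs: 0, class: reptile, skin: fur, age: 1]: mass = 39, age = 1, does not fit → Out.
[mass: 5, legs: 1, class: insect, skin: scales, age: 21]: mass = 5, age = 21, fits → In.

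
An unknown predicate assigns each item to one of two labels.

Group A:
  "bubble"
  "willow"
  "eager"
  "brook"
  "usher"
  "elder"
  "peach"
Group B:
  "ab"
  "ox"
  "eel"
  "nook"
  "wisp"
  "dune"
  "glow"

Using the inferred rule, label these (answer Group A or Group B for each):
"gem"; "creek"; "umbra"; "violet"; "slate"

The classifier is using: length ≥ 5.
"gem" — length 3, hence Group B. "creek" — length 5, hence Group A. "umbra" — length 5, hence Group A. "violet" — length 6, hence Group A. "slate" — length 5, hence Group A.

Group B, Group A, Group A, Group A, Group A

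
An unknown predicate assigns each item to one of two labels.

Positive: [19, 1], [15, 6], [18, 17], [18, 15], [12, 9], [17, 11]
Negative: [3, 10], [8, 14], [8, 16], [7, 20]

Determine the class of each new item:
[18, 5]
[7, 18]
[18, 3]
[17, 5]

Positive, Negative, Positive, Positive

The common property of the 'Positive' items is: first > second. No 'Negative' item has it.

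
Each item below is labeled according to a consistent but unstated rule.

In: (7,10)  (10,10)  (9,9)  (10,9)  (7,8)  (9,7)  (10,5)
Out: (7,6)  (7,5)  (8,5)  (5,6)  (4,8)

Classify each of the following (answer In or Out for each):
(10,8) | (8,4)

In, Out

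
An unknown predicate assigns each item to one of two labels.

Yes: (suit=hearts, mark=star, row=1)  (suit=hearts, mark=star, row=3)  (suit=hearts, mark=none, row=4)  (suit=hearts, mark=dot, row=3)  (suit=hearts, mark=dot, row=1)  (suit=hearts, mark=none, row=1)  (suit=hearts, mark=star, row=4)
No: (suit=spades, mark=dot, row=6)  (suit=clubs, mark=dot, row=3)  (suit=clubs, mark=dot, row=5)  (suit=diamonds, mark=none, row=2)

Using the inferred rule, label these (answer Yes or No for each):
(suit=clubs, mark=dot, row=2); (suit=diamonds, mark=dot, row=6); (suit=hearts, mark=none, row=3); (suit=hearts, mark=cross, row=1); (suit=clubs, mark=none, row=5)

No, No, Yes, Yes, No

The rule appears to be: suit is hearts.
(suit=clubs, mark=dot, row=2) → suit is clubs → No. (suit=diamonds, mark=dot, row=6) → suit is diamonds → No. (suit=hearts, mark=none, row=3) → suit is hearts → Yes. (suit=hearts, mark=cross, row=1) → suit is hearts → Yes. (suit=clubs, mark=none, row=5) → suit is clubs → No.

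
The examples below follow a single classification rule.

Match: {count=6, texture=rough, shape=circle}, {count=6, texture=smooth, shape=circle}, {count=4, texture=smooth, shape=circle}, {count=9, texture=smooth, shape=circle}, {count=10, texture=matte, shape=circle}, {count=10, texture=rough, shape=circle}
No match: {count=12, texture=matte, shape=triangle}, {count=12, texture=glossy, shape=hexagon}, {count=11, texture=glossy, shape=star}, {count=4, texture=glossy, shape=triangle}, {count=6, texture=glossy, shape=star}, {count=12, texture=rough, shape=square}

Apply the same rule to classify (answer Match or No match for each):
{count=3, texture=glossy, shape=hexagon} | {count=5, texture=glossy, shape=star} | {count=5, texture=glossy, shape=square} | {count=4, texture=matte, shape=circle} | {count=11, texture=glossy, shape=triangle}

No match, No match, No match, Match, No match

The rule appears to be: shape is circle.
{count=3, texture=glossy, shape=hexagon}: No match (shape is hexagon). {count=5, texture=glossy, shape=star}: No match (shape is star). {count=5, texture=glossy, shape=square}: No match (shape is square). {count=4, texture=matte, shape=circle}: Match (shape is circle). {count=11, texture=glossy, shape=triangle}: No match (shape is triangle).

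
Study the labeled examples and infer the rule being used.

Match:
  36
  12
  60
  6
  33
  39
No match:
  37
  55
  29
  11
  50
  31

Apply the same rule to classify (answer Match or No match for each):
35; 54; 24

No match, Match, Match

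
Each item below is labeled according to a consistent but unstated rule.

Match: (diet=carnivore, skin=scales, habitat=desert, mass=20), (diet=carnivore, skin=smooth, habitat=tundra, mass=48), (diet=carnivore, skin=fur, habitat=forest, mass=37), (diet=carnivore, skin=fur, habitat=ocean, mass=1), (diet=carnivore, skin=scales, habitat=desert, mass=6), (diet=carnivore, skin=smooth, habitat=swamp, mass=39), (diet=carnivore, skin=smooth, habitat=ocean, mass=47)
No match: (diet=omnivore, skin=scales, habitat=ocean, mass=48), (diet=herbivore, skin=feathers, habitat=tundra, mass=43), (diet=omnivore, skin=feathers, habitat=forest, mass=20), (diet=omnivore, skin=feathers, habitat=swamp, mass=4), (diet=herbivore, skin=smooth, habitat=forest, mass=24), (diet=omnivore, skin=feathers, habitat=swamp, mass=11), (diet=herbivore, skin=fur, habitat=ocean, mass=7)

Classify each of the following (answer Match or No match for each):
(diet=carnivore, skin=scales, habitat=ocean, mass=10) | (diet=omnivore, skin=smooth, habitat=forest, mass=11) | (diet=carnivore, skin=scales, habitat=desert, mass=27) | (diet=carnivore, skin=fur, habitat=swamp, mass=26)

Comparing the two groups points to one rule — diet is carnivore.
(diet=carnivore, skin=scales, habitat=ocean, mass=10) — diet is carnivore, hence Match. (diet=omnivore, skin=smooth, habitat=forest, mass=11) — diet is omnivore, hence No match. (diet=carnivore, skin=scales, habitat=desert, mass=27) — diet is carnivore, hence Match. (diet=carnivore, skin=fur, habitat=swamp, mass=26) — diet is carnivore, hence Match.

Match, No match, Match, Match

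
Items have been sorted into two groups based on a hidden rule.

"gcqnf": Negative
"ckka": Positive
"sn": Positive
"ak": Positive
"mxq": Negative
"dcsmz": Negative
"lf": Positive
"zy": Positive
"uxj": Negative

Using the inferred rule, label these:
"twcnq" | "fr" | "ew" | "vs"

Negative, Positive, Positive, Positive

The distinguishing property — even length — holds for all the 'Positive' cases and none of the 'Negative' cases.
"twcnq" → length 5 → Negative. "fr" → length 2 → Positive. "ew" → length 2 → Positive. "vs" → length 2 → Positive.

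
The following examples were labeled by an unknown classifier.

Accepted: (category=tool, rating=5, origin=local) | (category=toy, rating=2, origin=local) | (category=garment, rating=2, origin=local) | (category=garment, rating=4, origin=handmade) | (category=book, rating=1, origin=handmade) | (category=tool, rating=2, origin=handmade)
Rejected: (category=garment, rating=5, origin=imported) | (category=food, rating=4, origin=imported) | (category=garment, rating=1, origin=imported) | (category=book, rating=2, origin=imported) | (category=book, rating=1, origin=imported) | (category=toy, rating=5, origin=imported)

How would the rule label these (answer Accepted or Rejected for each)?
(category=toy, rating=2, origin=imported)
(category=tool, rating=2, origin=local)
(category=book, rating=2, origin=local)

Rejected, Accepted, Accepted

Checking candidate rules against both groups, what survives is: origin is not imported.
Rejected: (category=toy, rating=2, origin=imported), since origin is imported.
Accepted: (category=tool, rating=2, origin=local), since origin is local.
Accepted: (category=book, rating=2, origin=local), since origin is local.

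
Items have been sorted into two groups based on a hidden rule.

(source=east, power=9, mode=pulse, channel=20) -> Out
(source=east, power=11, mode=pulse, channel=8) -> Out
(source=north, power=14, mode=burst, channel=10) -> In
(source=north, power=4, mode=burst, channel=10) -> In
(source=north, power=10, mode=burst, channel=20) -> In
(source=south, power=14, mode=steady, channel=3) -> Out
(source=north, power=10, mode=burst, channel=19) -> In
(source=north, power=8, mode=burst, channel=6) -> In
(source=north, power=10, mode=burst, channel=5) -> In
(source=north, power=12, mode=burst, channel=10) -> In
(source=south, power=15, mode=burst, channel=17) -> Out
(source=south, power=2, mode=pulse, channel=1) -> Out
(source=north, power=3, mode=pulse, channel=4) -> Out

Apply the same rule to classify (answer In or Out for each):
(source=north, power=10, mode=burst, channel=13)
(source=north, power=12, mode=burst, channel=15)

In, In

All 'In' examples share one property — source is north AND mode is burst — and every 'Out' example lacks it.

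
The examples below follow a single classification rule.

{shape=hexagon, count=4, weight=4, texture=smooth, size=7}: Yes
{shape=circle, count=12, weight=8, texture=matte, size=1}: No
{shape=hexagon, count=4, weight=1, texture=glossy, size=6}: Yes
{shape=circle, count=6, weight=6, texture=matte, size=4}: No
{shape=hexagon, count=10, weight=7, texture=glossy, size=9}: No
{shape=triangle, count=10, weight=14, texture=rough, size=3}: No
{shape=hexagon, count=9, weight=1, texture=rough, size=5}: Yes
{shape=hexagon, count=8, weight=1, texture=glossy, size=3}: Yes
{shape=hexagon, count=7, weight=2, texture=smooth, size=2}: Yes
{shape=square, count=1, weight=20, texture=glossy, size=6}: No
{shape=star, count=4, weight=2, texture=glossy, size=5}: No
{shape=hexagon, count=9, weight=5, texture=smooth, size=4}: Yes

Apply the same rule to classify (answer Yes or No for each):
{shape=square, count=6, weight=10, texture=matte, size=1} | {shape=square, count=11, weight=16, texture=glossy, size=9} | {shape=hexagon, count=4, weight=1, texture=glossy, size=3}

No, No, Yes

A rule that fits every label: shape is hexagon AND size ≤ 7 — true of each 'Yes' example, false of each 'No' one.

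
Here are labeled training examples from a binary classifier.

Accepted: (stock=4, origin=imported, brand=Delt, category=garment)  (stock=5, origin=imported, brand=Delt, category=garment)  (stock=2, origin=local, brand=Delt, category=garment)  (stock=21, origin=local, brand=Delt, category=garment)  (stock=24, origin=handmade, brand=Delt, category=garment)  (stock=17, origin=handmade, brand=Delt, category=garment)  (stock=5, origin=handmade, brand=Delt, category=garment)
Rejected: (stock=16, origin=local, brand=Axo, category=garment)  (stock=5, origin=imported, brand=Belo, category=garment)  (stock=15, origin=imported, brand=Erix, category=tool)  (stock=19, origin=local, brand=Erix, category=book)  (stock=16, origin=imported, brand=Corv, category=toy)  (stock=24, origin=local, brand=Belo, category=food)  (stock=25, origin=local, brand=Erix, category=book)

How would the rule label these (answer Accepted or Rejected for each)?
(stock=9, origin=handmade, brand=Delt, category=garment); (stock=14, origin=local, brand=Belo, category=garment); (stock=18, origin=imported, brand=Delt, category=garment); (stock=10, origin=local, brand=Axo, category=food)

Accepted, Rejected, Accepted, Rejected

'Accepted' ⟺ brand is Delt.
(stock=9, origin=handmade, brand=Delt, category=garment) — brand is Delt, hence Accepted. (stock=14, origin=local, brand=Belo, category=garment) — brand is Belo, hence Rejected. (stock=18, origin=imported, brand=Delt, category=garment) — brand is Delt, hence Accepted. (stock=10, origin=local, brand=Axo, category=food) — brand is Axo, hence Rejected.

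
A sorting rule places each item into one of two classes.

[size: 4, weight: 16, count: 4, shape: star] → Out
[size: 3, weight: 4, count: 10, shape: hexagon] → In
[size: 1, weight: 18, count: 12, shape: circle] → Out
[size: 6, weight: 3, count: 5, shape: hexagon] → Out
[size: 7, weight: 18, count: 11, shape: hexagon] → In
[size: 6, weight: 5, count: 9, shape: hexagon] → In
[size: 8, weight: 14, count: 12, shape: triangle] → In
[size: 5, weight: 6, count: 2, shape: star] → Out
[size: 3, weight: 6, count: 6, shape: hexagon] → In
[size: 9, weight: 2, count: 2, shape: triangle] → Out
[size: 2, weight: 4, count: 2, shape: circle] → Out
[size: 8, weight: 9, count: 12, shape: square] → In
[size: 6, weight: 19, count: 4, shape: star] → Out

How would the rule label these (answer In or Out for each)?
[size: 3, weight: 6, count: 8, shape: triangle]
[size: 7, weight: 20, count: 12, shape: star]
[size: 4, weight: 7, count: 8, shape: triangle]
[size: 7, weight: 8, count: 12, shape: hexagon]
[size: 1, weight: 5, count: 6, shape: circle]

Every 'In' example satisfies: size ≥ 2 AND count ≥ 6. None of the 'Out' examples do.

In, In, In, In, Out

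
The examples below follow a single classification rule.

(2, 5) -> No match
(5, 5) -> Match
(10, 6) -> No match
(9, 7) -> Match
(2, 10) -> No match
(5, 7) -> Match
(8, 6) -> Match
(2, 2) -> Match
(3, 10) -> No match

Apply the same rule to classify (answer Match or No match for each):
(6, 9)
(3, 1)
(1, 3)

'Match' ⟺ |first − second| ≤ 2.
(6, 9): |6−9| = 3, fails this test → No match. (3, 1): |3−1| = 2, meets the rule → Match. (1, 3): |1−3| = 2, meets the rule → Match.

No match, Match, Match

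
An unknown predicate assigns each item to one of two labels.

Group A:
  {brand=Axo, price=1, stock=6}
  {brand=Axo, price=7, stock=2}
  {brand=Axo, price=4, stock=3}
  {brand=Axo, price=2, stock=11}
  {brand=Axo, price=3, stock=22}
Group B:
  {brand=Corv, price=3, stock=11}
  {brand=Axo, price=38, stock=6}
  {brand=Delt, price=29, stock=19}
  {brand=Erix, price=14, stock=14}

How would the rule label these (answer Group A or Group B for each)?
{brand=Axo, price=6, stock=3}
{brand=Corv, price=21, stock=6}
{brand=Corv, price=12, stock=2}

Group A, Group B, Group B

'Group A' ⟺ brand is Axo AND price ≤ 7.
Group A: {brand=Axo, price=6, stock=3}, since brand is Axo, price = 6. Group B: {brand=Corv, price=21, stock=6}, since brand is Corv, price = 21. Group B: {brand=Corv, price=12, stock=2}, since brand is Corv, price = 12.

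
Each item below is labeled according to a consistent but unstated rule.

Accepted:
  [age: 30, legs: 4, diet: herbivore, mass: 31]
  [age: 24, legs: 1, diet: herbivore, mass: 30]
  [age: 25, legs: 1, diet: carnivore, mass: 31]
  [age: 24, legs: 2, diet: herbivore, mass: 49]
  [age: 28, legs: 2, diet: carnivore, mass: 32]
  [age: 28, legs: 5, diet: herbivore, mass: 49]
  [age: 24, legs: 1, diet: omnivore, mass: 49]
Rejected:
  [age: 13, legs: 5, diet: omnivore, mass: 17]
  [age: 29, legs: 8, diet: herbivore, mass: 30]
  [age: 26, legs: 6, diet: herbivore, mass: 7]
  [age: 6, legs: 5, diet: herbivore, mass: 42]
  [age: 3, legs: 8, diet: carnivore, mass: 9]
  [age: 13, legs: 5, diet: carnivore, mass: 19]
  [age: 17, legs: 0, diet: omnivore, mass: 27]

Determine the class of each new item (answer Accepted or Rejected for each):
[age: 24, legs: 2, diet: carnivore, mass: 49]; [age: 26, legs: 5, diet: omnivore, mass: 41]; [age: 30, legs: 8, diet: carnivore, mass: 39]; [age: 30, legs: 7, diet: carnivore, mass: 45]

Accepted, Accepted, Rejected, Rejected

The rule appears to be: legs ≤ 5 AND age ≥ 24.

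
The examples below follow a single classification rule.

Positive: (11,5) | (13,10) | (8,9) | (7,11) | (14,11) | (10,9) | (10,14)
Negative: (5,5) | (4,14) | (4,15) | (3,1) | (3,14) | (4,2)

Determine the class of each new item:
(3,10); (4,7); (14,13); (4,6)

The pattern is that an item is 'Positive' exactly when: first ≥ 7.

Negative, Negative, Positive, Negative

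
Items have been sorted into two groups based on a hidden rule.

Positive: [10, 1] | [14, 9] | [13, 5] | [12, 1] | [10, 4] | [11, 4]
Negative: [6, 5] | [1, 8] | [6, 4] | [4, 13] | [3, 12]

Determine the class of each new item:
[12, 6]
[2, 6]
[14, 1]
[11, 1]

The common property of the 'Positive' items is: first ≥ 8. No 'Negative' item has it.
[12, 6]: first 12, qualifies → Positive. [2, 6]: first 2, does not fit → Negative. [14, 1]: first 14, qualifies → Positive. [11, 1]: first 11, qualifies → Positive.

Positive, Negative, Positive, Positive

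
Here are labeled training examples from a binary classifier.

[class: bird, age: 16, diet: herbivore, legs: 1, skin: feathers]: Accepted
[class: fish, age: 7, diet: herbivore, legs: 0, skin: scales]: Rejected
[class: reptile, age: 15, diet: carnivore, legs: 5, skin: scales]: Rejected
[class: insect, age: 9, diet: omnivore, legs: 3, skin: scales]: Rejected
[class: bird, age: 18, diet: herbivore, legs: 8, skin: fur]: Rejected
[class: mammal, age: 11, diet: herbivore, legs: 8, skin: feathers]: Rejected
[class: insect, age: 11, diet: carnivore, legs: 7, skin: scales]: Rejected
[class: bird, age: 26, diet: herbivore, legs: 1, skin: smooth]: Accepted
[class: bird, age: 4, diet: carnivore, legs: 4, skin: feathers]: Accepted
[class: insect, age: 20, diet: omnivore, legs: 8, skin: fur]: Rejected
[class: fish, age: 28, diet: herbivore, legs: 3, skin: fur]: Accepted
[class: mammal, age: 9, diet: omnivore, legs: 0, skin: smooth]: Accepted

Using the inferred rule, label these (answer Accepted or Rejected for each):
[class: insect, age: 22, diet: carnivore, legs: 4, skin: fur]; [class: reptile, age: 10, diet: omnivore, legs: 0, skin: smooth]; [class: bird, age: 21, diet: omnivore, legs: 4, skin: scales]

Accepted, Accepted, Rejected

The simplest hypothesis consistent with all the labels is: skin is not scales AND legs ≤ 4.
[class: insect, age: 22, diet: carnivore, legs: 4, skin: fur]: skin is fur, legs = 4, meets the rule → Accepted.
[class: reptile, age: 10, diet: omnivore, legs: 0, skin: smooth]: skin is smooth, legs = 0, meets the rule → Accepted.
[class: bird, age: 21, diet: omnivore, legs: 4, skin: scales]: skin is scales, legs = 4, does not pass → Rejected.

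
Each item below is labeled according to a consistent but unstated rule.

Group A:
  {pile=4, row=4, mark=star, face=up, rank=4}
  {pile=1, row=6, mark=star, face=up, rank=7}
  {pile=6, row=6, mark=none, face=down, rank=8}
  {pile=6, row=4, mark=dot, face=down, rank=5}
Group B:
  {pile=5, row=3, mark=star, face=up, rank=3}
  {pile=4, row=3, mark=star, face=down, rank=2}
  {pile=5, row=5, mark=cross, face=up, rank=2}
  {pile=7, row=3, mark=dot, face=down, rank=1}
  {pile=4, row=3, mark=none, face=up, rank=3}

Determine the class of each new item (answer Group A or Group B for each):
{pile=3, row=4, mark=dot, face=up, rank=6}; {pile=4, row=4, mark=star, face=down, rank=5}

Group A, Group A

The distinguishing property — rank ≥ 4 — holds for all the 'Group A' cases and none of the 'Group B' cases.
{pile=3, row=4, mark=dot, face=up, rank=6}: Group A (rank = 6). {pile=4, row=4, mark=star, face=down, rank=5}: Group A (rank = 5).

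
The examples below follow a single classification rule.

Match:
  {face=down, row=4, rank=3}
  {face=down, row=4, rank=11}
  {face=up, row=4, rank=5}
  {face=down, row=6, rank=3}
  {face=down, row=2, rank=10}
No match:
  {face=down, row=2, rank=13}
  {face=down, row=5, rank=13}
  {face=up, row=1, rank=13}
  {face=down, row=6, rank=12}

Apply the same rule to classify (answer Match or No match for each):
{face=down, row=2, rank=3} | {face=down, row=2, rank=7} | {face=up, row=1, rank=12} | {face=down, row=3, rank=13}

Match, Match, No match, No match

The pattern is that an item is 'Match' exactly when: rank ≤ 11.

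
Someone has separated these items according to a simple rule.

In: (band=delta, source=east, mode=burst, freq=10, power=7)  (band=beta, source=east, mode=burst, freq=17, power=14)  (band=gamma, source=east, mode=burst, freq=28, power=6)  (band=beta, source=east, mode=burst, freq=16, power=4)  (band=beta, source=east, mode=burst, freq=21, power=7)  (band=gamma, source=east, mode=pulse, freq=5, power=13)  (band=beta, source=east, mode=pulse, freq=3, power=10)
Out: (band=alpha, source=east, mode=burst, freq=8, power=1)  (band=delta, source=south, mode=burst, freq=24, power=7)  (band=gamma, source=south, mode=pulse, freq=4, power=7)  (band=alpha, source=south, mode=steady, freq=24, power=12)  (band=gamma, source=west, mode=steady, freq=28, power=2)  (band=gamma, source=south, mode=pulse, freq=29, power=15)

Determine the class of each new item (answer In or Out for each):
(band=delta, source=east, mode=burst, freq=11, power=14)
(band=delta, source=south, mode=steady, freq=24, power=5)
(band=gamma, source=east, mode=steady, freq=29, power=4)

In, Out, In

A rule that fits every label: source is east AND power ≥ 2 — true of each 'In' example, false of each 'Out' one.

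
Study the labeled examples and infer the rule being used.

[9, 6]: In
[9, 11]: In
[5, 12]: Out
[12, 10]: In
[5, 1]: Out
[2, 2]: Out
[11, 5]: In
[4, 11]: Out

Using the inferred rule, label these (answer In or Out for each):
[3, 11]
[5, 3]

Out, Out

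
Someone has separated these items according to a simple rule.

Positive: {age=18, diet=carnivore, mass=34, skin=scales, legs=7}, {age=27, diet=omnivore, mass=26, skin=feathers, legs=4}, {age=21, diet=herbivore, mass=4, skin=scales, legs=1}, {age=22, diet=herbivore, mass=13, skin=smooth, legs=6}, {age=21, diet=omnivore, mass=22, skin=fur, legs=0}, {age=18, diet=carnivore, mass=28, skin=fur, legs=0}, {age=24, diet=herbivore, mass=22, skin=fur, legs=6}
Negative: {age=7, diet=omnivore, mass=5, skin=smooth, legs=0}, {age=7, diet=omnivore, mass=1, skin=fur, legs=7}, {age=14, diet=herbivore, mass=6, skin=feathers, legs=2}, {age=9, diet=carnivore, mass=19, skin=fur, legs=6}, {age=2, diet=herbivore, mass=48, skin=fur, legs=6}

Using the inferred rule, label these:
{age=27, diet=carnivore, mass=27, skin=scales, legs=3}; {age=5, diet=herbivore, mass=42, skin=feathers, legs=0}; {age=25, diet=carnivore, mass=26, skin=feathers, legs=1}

The distinguishing property — age ≥ 18 — holds for all the 'Positive' cases and none of the 'Negative' cases.

Positive, Negative, Positive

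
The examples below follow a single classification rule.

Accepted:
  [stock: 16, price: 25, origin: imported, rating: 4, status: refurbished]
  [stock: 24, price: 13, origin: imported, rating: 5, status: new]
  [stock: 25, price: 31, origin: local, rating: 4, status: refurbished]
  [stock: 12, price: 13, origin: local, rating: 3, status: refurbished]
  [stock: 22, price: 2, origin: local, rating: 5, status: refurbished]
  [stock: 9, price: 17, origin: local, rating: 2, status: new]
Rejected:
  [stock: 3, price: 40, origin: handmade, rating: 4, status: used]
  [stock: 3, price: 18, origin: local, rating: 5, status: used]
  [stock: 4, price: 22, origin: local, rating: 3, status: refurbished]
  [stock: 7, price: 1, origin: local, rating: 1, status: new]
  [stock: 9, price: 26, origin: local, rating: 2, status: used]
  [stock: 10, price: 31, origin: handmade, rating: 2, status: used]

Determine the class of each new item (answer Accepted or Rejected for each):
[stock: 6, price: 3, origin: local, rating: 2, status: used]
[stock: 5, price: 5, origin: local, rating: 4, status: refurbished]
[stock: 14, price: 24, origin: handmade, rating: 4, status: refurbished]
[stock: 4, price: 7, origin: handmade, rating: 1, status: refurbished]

The simplest hypothesis consistent with all the labels is: stock ≥ 12 OR price = 17.
[stock: 6, price: 3, origin: local, rating: 2, status: used]: stock = 6, price = 3 — doesn't qualify, so Rejected. [stock: 5, price: 5, origin: local, rating: 4, status: refurbished]: stock = 5, price = 5 — doesn't qualify, so Rejected. [stock: 14, price: 24, origin: handmade, rating: 4, status: refurbished]: stock = 14, price = 24 — has this property, so Accepted. [stock: 4, price: 7, origin: handmade, rating: 1, status: refurbished]: stock = 4, price = 7 — doesn't qualify, so Rejected.

Rejected, Rejected, Accepted, Rejected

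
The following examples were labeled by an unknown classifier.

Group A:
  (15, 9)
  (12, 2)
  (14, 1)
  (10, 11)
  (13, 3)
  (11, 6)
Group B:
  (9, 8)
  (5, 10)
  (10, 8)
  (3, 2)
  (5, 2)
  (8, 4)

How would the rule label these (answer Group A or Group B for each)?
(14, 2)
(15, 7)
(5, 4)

The rule appears to be: max ≥ 11.
(14, 2): max 14 — passes, so Group A.
(15, 7): max 15 — passes, so Group A.
(5, 4): max 5 — lacks this property, so Group B.

Group A, Group A, Group B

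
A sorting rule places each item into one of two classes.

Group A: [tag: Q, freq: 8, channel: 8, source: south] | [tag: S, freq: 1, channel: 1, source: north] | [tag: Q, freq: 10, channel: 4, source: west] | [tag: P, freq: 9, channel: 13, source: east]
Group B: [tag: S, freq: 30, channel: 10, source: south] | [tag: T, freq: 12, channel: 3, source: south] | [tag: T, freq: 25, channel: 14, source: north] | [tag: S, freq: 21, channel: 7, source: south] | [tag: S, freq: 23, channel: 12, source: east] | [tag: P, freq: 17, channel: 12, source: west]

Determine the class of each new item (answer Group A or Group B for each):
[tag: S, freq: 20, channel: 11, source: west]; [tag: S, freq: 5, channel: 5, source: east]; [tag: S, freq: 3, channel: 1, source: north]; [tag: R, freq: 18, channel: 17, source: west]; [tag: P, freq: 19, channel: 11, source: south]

Group B, Group A, Group A, Group B, Group B

A rule that fits every label: freq ≤ 10 — true of each 'Group A' example, false of each 'Group B' one.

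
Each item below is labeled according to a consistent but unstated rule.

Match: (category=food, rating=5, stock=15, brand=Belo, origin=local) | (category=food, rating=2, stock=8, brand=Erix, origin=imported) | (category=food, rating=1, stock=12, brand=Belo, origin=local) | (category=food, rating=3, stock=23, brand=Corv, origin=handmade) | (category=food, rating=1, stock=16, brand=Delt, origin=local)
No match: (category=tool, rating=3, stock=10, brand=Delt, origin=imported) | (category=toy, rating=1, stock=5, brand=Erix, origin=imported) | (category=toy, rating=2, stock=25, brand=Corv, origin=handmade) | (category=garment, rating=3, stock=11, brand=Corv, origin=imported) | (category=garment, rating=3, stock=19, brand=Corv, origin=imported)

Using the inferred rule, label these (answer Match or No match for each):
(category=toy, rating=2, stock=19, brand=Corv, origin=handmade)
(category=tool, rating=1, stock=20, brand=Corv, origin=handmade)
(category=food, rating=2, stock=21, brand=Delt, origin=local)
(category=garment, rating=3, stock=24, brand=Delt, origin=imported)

No match, No match, Match, No match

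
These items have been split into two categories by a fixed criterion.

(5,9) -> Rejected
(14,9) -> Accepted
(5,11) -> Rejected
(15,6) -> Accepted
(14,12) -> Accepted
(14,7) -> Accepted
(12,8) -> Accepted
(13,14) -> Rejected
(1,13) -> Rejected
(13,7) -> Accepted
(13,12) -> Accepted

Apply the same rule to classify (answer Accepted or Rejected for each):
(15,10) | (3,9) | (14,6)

The distinguishing property — first > second — holds for all the 'Accepted' cases and none of the 'Rejected' cases.
(15,10): 15 > 10 — qualifies, so Accepted. (3,9): 3 < 9 — does not fit, so Rejected. (14,6): 14 > 6 — qualifies, so Accepted.

Accepted, Rejected, Accepted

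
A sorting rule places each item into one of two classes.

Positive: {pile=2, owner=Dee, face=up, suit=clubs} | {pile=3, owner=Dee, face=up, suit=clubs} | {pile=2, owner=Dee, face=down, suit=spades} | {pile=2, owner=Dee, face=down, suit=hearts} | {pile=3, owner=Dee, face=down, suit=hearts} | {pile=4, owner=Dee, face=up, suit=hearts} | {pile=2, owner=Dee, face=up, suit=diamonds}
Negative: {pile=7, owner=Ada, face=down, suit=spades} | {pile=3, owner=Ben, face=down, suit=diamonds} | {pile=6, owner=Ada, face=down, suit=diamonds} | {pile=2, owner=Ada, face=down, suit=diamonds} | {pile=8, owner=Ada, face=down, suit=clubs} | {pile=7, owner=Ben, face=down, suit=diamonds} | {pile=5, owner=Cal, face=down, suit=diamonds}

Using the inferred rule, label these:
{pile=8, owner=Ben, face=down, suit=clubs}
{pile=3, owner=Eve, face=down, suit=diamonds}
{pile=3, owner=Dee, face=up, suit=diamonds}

Negative, Negative, Positive

Checking candidate rules against both groups, what survives is: owner is Dee.
{pile=8, owner=Ben, face=down, suit=clubs} — owner is Ben, hence Negative. {pile=3, owner=Eve, face=down, suit=diamonds} — owner is Eve, hence Negative. {pile=3, owner=Dee, face=up, suit=diamonds} — owner is Dee, hence Positive.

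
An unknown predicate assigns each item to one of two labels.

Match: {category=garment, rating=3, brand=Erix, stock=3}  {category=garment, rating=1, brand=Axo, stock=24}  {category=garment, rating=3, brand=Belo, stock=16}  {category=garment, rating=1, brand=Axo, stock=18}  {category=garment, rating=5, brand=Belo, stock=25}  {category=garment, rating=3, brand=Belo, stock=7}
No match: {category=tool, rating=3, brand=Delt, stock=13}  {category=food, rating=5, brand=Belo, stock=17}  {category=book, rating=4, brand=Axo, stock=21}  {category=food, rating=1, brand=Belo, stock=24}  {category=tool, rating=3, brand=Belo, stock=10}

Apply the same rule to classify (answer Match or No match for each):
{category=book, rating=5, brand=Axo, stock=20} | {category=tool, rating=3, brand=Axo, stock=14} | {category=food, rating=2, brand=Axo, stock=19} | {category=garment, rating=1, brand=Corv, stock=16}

The common property of the 'Match' items is: category is garment. No 'No match' item has it.

No match, No match, No match, Match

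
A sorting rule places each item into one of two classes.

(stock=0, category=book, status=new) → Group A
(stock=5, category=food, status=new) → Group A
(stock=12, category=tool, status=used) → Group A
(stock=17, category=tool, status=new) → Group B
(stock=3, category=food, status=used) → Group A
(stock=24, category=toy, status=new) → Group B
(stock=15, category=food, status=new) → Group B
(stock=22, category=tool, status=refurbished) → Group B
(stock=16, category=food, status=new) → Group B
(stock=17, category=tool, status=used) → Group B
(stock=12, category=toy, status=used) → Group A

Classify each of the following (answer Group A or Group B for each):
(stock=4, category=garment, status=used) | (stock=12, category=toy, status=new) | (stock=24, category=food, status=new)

Group A, Group A, Group B

Rule: stock ≤ 12. This holds for each 'Group A' example and fails for each 'Group B' one.
(stock=4, category=garment, status=used) → stock = 4 → Group A. (stock=12, category=toy, status=new) → stock = 12 → Group A. (stock=24, category=food, status=new) → stock = 24 → Group B.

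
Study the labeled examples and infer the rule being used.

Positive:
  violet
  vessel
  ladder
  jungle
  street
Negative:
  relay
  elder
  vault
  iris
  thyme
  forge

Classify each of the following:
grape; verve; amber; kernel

Negative, Negative, Negative, Positive

All 'Positive' examples share one property — length 6 — and every 'Negative' example lacks it.
Negative: grape, since length 5. Negative: verve, since length 5. Negative: amber, since length 5. Positive: kernel, since length 6.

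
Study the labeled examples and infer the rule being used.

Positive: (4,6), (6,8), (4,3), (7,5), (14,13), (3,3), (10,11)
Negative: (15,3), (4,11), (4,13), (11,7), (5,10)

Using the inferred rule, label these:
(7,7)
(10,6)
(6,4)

The pattern is that an item is 'Positive' exactly when: |first − second| ≤ 2.
(7,7) → |7−7| = 0 → Positive.
(10,6) → |10−6| = 4 → Negative.
(6,4) → |6−4| = 2 → Positive.

Positive, Negative, Positive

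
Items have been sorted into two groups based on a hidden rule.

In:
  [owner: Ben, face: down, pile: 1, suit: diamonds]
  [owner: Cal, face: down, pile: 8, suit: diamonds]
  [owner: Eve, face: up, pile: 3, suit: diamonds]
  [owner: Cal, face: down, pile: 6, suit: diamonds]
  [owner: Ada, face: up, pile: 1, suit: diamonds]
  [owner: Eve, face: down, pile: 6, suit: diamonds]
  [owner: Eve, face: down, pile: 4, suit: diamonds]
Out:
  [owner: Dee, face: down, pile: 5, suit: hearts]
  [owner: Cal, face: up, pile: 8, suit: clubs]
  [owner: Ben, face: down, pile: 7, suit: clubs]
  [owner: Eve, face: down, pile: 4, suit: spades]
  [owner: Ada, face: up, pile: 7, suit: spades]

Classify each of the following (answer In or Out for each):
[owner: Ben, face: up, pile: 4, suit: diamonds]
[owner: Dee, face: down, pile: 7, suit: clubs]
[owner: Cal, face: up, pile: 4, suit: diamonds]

One predicate separates the groups cleanly: suit is diamonds.
[owner: Ben, face: up, pile: 4, suit: diamonds]: suit is diamonds, fits → In. [owner: Dee, face: down, pile: 7, suit: clubs]: suit is clubs, doesn't match → Out. [owner: Cal, face: up, pile: 4, suit: diamonds]: suit is diamonds, fits → In.

In, Out, In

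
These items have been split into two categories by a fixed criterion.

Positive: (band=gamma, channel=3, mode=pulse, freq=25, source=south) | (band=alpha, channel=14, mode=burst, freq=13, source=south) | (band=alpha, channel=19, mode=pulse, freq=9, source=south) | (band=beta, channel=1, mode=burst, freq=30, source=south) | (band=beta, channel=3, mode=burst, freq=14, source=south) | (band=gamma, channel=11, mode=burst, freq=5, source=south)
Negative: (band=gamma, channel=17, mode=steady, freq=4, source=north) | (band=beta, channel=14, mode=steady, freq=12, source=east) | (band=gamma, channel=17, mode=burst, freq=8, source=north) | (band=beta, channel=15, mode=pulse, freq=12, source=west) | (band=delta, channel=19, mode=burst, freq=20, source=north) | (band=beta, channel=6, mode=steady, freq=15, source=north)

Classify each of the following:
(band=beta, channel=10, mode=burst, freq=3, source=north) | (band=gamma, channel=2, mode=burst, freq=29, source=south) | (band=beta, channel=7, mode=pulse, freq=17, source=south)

Negative, Positive, Positive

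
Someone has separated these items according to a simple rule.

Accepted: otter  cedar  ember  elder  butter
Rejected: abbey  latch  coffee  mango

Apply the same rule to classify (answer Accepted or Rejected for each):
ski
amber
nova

Rejected, Accepted, Rejected

The classifier is using: contains 'r'.
ski: Rejected (no 'r'). amber: Accepted (has 'r'). nova: Rejected (no 'r').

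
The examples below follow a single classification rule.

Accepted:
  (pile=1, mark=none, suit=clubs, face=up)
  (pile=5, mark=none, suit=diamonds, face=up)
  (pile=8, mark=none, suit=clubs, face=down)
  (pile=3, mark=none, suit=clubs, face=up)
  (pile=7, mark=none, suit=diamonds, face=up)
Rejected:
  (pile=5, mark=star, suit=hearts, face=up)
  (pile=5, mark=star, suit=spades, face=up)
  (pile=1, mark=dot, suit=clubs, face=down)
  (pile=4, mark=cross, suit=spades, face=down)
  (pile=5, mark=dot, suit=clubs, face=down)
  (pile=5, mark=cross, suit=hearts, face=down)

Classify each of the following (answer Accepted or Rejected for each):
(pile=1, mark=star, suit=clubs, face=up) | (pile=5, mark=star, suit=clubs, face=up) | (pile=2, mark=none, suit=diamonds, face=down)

One predicate separates the groups cleanly: mark is none.
(pile=1, mark=star, suit=clubs, face=up) → mark is star → Rejected. (pile=5, mark=star, suit=clubs, face=up) → mark is star → Rejected. (pile=2, mark=none, suit=diamonds, face=down) → mark is none → Accepted.

Rejected, Rejected, Accepted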